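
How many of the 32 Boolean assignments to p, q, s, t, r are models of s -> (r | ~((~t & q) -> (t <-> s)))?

Initial set: {(s -> (r | ~((~t & q) -> (t <-> s))))}.
(s -> (r | ~((~t & q) -> (t <-> s)))): β-rule — branch into ~s  //  (r | ~((~t & q) -> (t <-> s))).
  branch 1 (add ~s):
    ○ open, literals {s=F}.
  branch 2 (add (r | ~((~t & q) -> (t <-> s)))):
    (r | ~((~t & q) -> (t <-> s))): β-rule — branch into r  //  ~((~t & q) -> (t <-> s)).
      branch 2.1 (add r):
        ○ open, literals {r=T}.
      branch 2.2 (add ~((~t & q) -> (t <-> s))):
        ~((~t & q) -> (t <-> s)): α-rule — add (~t & q), ~(t <-> s).
        (~t & q): α-rule — add ~t, q.
        ~(t <-> s): β-rule — branch into t, ~s  //  ~t, s.
          branch 2.2.1 (add t, ~s):
            × closes — contains both t and ~t.
          branch 2.2.2 (add ~t, s):
            ○ open, literals {q=T, s=T, t=F}.
1 branch closed, 3 open.
Each open branch fixes some atoms; the unmentioned ones are free. Counting distinct full assignments: branch {s=F} (p, q, t, r) contributes 16 new; branch {r=T} (p, q, s, t) contributes 8 new; branch {q=T, s=T, t=F} (p, r) contributes 2 new. Total: 26.

26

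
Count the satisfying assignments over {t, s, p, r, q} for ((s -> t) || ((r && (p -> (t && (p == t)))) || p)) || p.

Initial set: {T (((s -> t) || ((r && (p -> (t && (p == t)))) || p)) || p)}.
T (((s -> t) || ((r && (p -> (t && (p == t)))) || p)) || p): β-rule — branch into T ((s -> t) || ((r && (p -> (t && (p == t)))) || p))  //  T p.
  branch 1 (add T ((s -> t) || ((r && (p -> (t && (p == t)))) || p))):
    T ((s -> t) || ((r && (p -> (t && (p == t)))) || p)): β-rule — branch into T (s -> t)  //  T ((r && (p -> (t && (p == t)))) || p).
      branch 1.1 (add T (s -> t)):
        T (s -> t): β-rule — branch into F s  //  T t.
          branch 1.1.1 (add F s):
            ○ open, literals {s=0}.
          branch 1.1.2 (add T t):
            ○ open, literals {t=1}.
      branch 1.2 (add T ((r && (p -> (t && (p == t)))) || p)):
        T ((r && (p -> (t && (p == t)))) || p): β-rule — branch into T (r && (p -> (t && (p == t))))  //  T p.
          branch 1.2.1 (add T (r && (p -> (t && (p == t))))):
            T (r && (p -> (t && (p == t)))): α-rule — add T r, T (p -> (t && (p == t))).
            T (p -> (t && (p == t))): β-rule — branch into F p  //  T (t && (p == t)).
              branch 1.2.1.1 (add F p):
                ○ open, literals {p=0, r=1}.
              branch 1.2.1.2 (add T (t && (p == t))):
                T (t && (p == t)): α-rule — add T t, T (p == t).
                T (p == t): β-rule — branch into T p, T t  //  F p, F t.
                  branch 1.2.1.2.1 (add T p, T t):
                    ○ open, literals {p=1, r=1, t=1}.
                  branch 1.2.1.2.2 (add F p, F t):
                    × closes — contains both t and !t.
          branch 1.2.2 (add T p):
            ○ open, literals {p=1}.
  branch 2 (add T p):
    ○ open, literals {p=1}.
1 branch closed, 6 open.
Each open branch fixes some atoms; the unmentioned ones are free. Counting distinct full assignments: branch {s=0} (t, p, r, q) contributes 16 new; branch {t=1} (s, p, r, q) contributes 8 new; branch {p=0, r=1} (t, s, q) contributes 2 new; branch {p=1, r=1, t=1} (s, q) contributes 0 new; branch {p=1} (t, s, r, q) contributes 4 new; branch {p=1} (t, s, r, q) contributes 0 new. Total: 30.

30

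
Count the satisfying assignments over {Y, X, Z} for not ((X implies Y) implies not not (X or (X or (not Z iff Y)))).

2

Initial set: {not ((X implies Y) implies not not (X or (X or (not Z iff Y))))}.
not ((X implies Y) implies not not (X or (X or (not Z iff Y)))): α-rule — add (X implies Y), not not not (X or (X or (not Z iff Y))).
not not not (X or (X or (not Z iff Y))): drop double negation, giving not (X or (X or (not Z iff Y))).
not (X or (X or (not Z iff Y))): α-rule — add not X, not (X or (not Z iff Y)).
not (X or (not Z iff Y)): α-rule — add not X, not (not Z iff Y).
(X implies Y): β-rule — branch into not X  //  Y.
  branch 1 (add not X):
    not (not Z iff Y): β-rule — branch into not Z, not Y  //  not not Z, Y.
      branch 1.1 (add not Z, not Y):
        ○ open, literals {X=false, Y=false, Z=false}.
      branch 1.2 (add not not Z, Y):
        ○ open, literals {X=false, Y=true, Z=true}.
  branch 2 (add Y):
    not (not Z iff Y): β-rule — branch into not Z, not Y  //  not not Z, Y.
      branch 2.1 (add not Z, not Y):
        × closes — contains both Y and not Y.
      branch 2.2 (add not not Z, Y):
        ○ open, literals {X=false, Y=true, Z=true}.
1 branch closed, 3 open.
Each open branch fixes some atoms; the unmentioned ones are free. Counting distinct full assignments: branch {X=false, Y=false, Z=false} (none free) contributes 1 new; branch {X=false, Y=true, Z=true} (none free) contributes 1 new; branch {X=false, Y=true, Z=true} (none free) contributes 0 new. Total: 2.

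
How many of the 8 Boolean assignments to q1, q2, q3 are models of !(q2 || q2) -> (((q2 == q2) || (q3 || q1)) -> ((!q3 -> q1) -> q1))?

7

Initial set: {(!(q2 || q2) -> (((q2 == q2) || (q3 || q1)) -> ((!q3 -> q1) -> q1)))}.
(!(q2 || q2) -> (((q2 == q2) || (q3 || q1)) -> ((!q3 -> q1) -> q1))): β-rule — branch into !!(q2 || q2)  //  (((q2 == q2) || (q3 || q1)) -> ((!q3 -> q1) -> q1)).
  branch 1 (add !!(q2 || q2)):
    !!(q2 || q2): β-rule — branch into q2  //  q2.
      branch 1.1 (add q2):
        ○ open, literals {q2=1}.
      branch 1.2 (add q2):
        ○ open, literals {q2=1}.
  branch 2 (add (((q2 == q2) || (q3 || q1)) -> ((!q3 -> q1) -> q1))):
    (((q2 == q2) || (q3 || q1)) -> ((!q3 -> q1) -> q1)): β-rule — branch into !((q2 == q2) || (q3 || q1))  //  ((!q3 -> q1) -> q1).
      branch 2.1 (add !((q2 == q2) || (q3 || q1))):
        !((q2 == q2) || (q3 || q1)): α-rule — add !(q2 == q2), !(q3 || q1).
        !(q3 || q1): α-rule — add !q3, !q1.
        !(q2 == q2): β-rule — branch into q2, !q2  //  !q2, q2.
          branch 2.1.1 (add q2, !q2):
            × closes — contains both q2 and !q2.
          branch 2.1.2 (add !q2, q2):
            × closes — contains both q2 and !q2.
      branch 2.2 (add ((!q3 -> q1) -> q1)):
        ((!q3 -> q1) -> q1): β-rule — branch into !(!q3 -> q1)  //  q1.
          branch 2.2.1 (add !(!q3 -> q1)):
            !(!q3 -> q1): α-rule — add !q3, !q1.
            ○ open, literals {q1=0, q3=0}.
          branch 2.2.2 (add q1):
            ○ open, literals {q1=1}.
2 branches closed, 4 open.
Each open branch fixes some atoms; the unmentioned ones are free. Counting distinct full assignments: branch {q2=1} (q1, q3) contributes 4 new; branch {q2=1} (q1, q3) contributes 0 new; branch {q1=0, q3=0} (q2) contributes 1 new; branch {q1=1} (q2, q3) contributes 2 new. Total: 7.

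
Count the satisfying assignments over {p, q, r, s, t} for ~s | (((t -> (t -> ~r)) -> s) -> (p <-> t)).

Initial set: {(~s | (((t -> (t -> ~r)) -> s) -> (p <-> t)))}.
(~s | (((t -> (t -> ~r)) -> s) -> (p <-> t))): β-rule — branch into ~s  //  (((t -> (t -> ~r)) -> s) -> (p <-> t)).
  branch 1 (add ~s):
    ○ open, literals {s=0}.
  branch 2 (add (((t -> (t -> ~r)) -> s) -> (p <-> t))):
    (((t -> (t -> ~r)) -> s) -> (p <-> t)): β-rule — branch into ~((t -> (t -> ~r)) -> s)  //  (p <-> t).
      branch 2.1 (add ~((t -> (t -> ~r)) -> s)):
        ~((t -> (t -> ~r)) -> s): α-rule — add (t -> (t -> ~r)), ~s.
        (t -> (t -> ~r)): β-rule — branch into ~t  //  (t -> ~r).
          branch 2.1.1 (add ~t):
            ○ open, literals {s=0, t=0}.
          branch 2.1.2 (add (t -> ~r)):
            (t -> ~r): β-rule — branch into ~t  //  ~r.
              branch 2.1.2.1 (add ~t):
                ○ open, literals {s=0, t=0}.
              branch 2.1.2.2 (add ~r):
                ○ open, literals {r=0, s=0}.
      branch 2.2 (add (p <-> t)):
        (p <-> t): β-rule — branch into p, t  //  ~p, ~t.
          branch 2.2.1 (add p, t):
            ○ open, literals {p=1, t=1}.
          branch 2.2.2 (add ~p, ~t):
            ○ open, literals {p=0, t=0}.
0 branches closed, 6 open.
Each open branch fixes some atoms; the unmentioned ones are free. Counting distinct full assignments: branch {s=0} (p, q, r, t) contributes 16 new; branch {s=0, t=0} (p, q, r) contributes 0 new; branch {s=0, t=0} (p, q, r) contributes 0 new; branch {r=0, s=0} (p, q, t) contributes 0 new; branch {p=1, t=1} (q, r, s) contributes 4 new; branch {p=0, t=0} (q, r, s) contributes 4 new. Total: 24.

24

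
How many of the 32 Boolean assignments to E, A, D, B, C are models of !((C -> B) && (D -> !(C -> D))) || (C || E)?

Initial set: {T (!((C -> B) && (D -> !(C -> D))) || (C || E))}.
T (!((C -> B) && (D -> !(C -> D))) || (C || E)): β-rule — branch into T !((C -> B) && (D -> !(C -> D)))  //  T (C || E).
  branch 1 (add T !((C -> B) && (D -> !(C -> D)))):
    T !((C -> B) && (D -> !(C -> D))): β-rule — branch into F (C -> B)  //  F (D -> !(C -> D)).
      branch 1.1 (add F (C -> B)):
        F (C -> B): α-rule — add T C, F B.
        ○ open, literals {B=0, C=1}.
      branch 1.2 (add F (D -> !(C -> D))):
        F (D -> !(C -> D)): α-rule — add T D, F !(C -> D).
        F !(C -> D): β-rule — branch into F C  //  T D.
          branch 1.2.1 (add F C):
            ○ open, literals {C=0, D=1}.
          branch 1.2.2 (add T D):
            ○ open, literals {D=1}.
  branch 2 (add T (C || E)):
    T (C || E): β-rule — branch into T C  //  T E.
      branch 2.1 (add T C):
        ○ open, literals {C=1}.
      branch 2.2 (add T E):
        ○ open, literals {E=1}.
0 branches closed, 5 open.
Each open branch fixes some atoms; the unmentioned ones are free. Counting distinct full assignments: branch {B=0, C=1} (E, A, D) contributes 8 new; branch {C=0, D=1} (E, A, B) contributes 8 new; branch {D=1} (E, A, B, C) contributes 4 new; branch {C=1} (E, A, D, B) contributes 4 new; branch {E=1} (A, D, B, C) contributes 4 new. Total: 28.

28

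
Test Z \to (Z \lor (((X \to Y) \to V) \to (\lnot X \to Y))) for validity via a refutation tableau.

Valid

Assume the negation and expand:
Initial set: {F (Z \to (Z \lor (((X \to Y) \to V) \to (\lnot X \to Y))))}.
F (Z \to (Z \lor (((X \to Y) \to V) \to (\lnot X \to Y)))): α-rule — add T Z, F (Z \lor (((X \to Y) \to V) \to (\lnot X \to Y))).
F (Z \lor (((X \to Y) \to V) \to (\lnot X \to Y))): α-rule — add F Z, F (((X \to Y) \to V) \to (\lnot X \to Y)).
× closes — contains both Z and \lnot Z.
All 1 branch closes.
Every branch closed, so the negation is unsatisfiable and the formula is valid.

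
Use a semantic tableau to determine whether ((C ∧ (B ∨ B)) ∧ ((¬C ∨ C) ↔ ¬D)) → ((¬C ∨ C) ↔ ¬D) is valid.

Valid

Assume the negation and expand:
Initial set: {¬(((C ∧ (B ∨ B)) ∧ ((¬C ∨ C) ↔ ¬D)) → ((¬C ∨ C) ↔ ¬D))}.
¬(((C ∧ (B ∨ B)) ∧ ((¬C ∨ C) ↔ ¬D)) → ((¬C ∨ C) ↔ ¬D)): α-rule — add ((C ∧ (B ∨ B)) ∧ ((¬C ∨ C) ↔ ¬D)), ¬((¬C ∨ C) ↔ ¬D).
((C ∧ (B ∨ B)) ∧ ((¬C ∨ C) ↔ ¬D)): α-rule — add (C ∧ (B ∨ B)), ((¬C ∨ C) ↔ ¬D).
(C ∧ (B ∨ B)): α-rule — add C, (B ∨ B).
¬((¬C ∨ C) ↔ ¬D): β-rule — branch into (¬C ∨ C), ¬¬D  //  ¬(¬C ∨ C), ¬D.
  branch 1 (add (¬C ∨ C), ¬¬D):
    ((¬C ∨ C) ↔ ¬D): β-rule — branch into (¬C ∨ C), ¬D  //  ¬(¬C ∨ C), ¬¬D.
      branch 1.1 (add (¬C ∨ C), ¬D):
        × closes — contains both D and ¬D.
      branch 1.2 (add ¬(¬C ∨ C), ¬¬D):
        ¬(¬C ∨ C): α-rule — add ¬¬C, ¬C.
        × closes — contains both C and ¬C.
  branch 2 (add ¬(¬C ∨ C), ¬D):
    ¬(¬C ∨ C): α-rule — add ¬¬C, ¬C.
    × closes — contains both C and ¬C.
All 3 branches close.
Every branch closed, so the negation is unsatisfiable and the formula is valid.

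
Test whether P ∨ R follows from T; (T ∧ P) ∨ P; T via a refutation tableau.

Yes

Initial set: {T T; T ((T ∧ P) ∨ P); T T; F (P ∨ R)}.
F (P ∨ R): α-rule — add F P, F R.
T ((T ∧ P) ∨ P): β-rule — branch into T (T ∧ P)  //  T P.
  branch 1 (add T (T ∧ P)):
    T (T ∧ P): α-rule — add T T, T P.
    × closes — contains both P and ¬P.
  branch 2 (add T P):
    × closes — contains both P and ¬P.
All 2 branches close.
Every branch closed, so the premises entail the conclusion.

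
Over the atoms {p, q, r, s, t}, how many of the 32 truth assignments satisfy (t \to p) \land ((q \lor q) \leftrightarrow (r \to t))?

12

Initial set: {((t \to p) \land ((q \lor q) \leftrightarrow (r \to t)))}.
((t \to p) \land ((q \lor q) \leftrightarrow (r \to t))): α-rule — add (t \to p), ((q \lor q) \leftrightarrow (r \to t)).
(t \to p): β-rule — branch into \lnot t  //  p.
  branch 1 (add \lnot t):
    ((q \lor q) \leftrightarrow (r \to t)): β-rule — branch into (q \lor q), (r \to t)  //  \lnot (q \lor q), \lnot (r \to t).
      branch 1.1 (add (q \lor q), (r \to t)):
        (q \lor q): β-rule — branch into q  //  q.
          branch 1.1.1 (add q):
            (r \to t): β-rule — branch into \lnot r  //  t.
              branch 1.1.1.1 (add \lnot r):
                ○ open, literals {q=1, r=0, t=0}.
              branch 1.1.1.2 (add t):
                × closes — contains both t and \lnot t.
          branch 1.1.2 (add q):
            (r \to t): β-rule — branch into \lnot r  //  t.
              branch 1.1.2.1 (add \lnot r):
                ○ open, literals {q=1, r=0, t=0}.
              branch 1.1.2.2 (add t):
                × closes — contains both t and \lnot t.
      branch 1.2 (add \lnot (q \lor q), \lnot (r \to t)):
        \lnot (q \lor q): α-rule — add \lnot q, \lnot q.
        \lnot (r \to t): α-rule — add r, \lnot t.
        ○ open, literals {q=0, r=1, t=0}.
  branch 2 (add p):
    ((q \lor q) \leftrightarrow (r \to t)): β-rule — branch into (q \lor q), (r \to t)  //  \lnot (q \lor q), \lnot (r \to t).
      branch 2.1 (add (q \lor q), (r \to t)):
        (q \lor q): β-rule — branch into q  //  q.
          branch 2.1.1 (add q):
            (r \to t): β-rule — branch into \lnot r  //  t.
              branch 2.1.1.1 (add \lnot r):
                ○ open, literals {p=1, q=1, r=0}.
              branch 2.1.1.2 (add t):
                ○ open, literals {p=1, q=1, t=1}.
          branch 2.1.2 (add q):
            (r \to t): β-rule — branch into \lnot r  //  t.
              branch 2.1.2.1 (add \lnot r):
                ○ open, literals {p=1, q=1, r=0}.
              branch 2.1.2.2 (add t):
                ○ open, literals {p=1, q=1, t=1}.
      branch 2.2 (add \lnot (q \lor q), \lnot (r \to t)):
        \lnot (q \lor q): α-rule — add \lnot q, \lnot q.
        \lnot (r \to t): α-rule — add r, \lnot t.
        ○ open, literals {p=1, q=0, r=1, t=0}.
2 branches closed, 8 open.
Each open branch fixes some atoms; the unmentioned ones are free. Counting distinct full assignments: branch {q=1, r=0, t=0} (p, s) contributes 4 new; branch {q=1, r=0, t=0} (p, s) contributes 0 new; branch {q=0, r=1, t=0} (p, s) contributes 4 new; branch {p=1, q=1, r=0} (s, t) contributes 2 new; branch {p=1, q=1, t=1} (r, s) contributes 2 new; branch {p=1, q=1, r=0} (s, t) contributes 0 new; branch {p=1, q=1, t=1} (r, s) contributes 0 new; branch {p=1, q=0, r=1, t=0} (s) contributes 0 new. Total: 12.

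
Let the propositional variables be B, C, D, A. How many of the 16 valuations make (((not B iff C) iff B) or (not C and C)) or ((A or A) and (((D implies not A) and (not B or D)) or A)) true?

12

Initial set: {((((not B iff C) iff B) or (not C and C)) or ((A or A) and (((D implies not A) and (not B or D)) or A)))}.
((((not B iff C) iff B) or (not C and C)) or ((A or A) and (((D implies not A) and (not B or D)) or A))): β-rule — branch into (((not B iff C) iff B) or (not C and C))  //  ((A or A) and (((D implies not A) and (not B or D)) or A)).
  branch 1 (add (((not B iff C) iff B) or (not C and C))):
    (((not B iff C) iff B) or (not C and C)): β-rule — branch into ((not B iff C) iff B)  //  (not C and C).
      branch 1.1 (add ((not B iff C) iff B)):
        ((not B iff C) iff B): β-rule — branch into (not B iff C), B  //  not (not B iff C), not B.
          branch 1.1.1 (add (not B iff C), B):
            (not B iff C): β-rule — branch into not B, C  //  not not B, not C.
              branch 1.1.1.1 (add not B, C):
                × closes — contains both B and not B.
              branch 1.1.1.2 (add not not B, not C):
                ○ open, literals {B=1, C=0}.
          branch 1.1.2 (add not (not B iff C), not B):
            not (not B iff C): β-rule — branch into not B, not C  //  not not B, C.
              branch 1.1.2.1 (add not B, not C):
                ○ open, literals {B=0, C=0}.
              branch 1.1.2.2 (add not not B, C):
                × closes — contains both B and not B.
      branch 1.2 (add (not C and C)):
        (not C and C): α-rule — add not C, C.
        × closes — contains both C and not C.
  branch 2 (add ((A or A) and (((D implies not A) and (not B or D)) or A))):
    ((A or A) and (((D implies not A) and (not B or D)) or A)): α-rule — add (A or A), (((D implies not A) and (not B or D)) or A).
    (A or A): β-rule — branch into A  //  A.
      branch 2.1 (add A):
        (((D implies not A) and (not B or D)) or A): β-rule — branch into ((D implies not A) and (not B or D))  //  A.
          branch 2.1.1 (add ((D implies not A) and (not B or D))):
            ((D implies not A) and (not B or D)): α-rule — add (D implies not A), (not B or D).
            (D implies not A): β-rule — branch into not D  //  not A.
              branch 2.1.1.1 (add not D):
                (not B or D): β-rule — branch into not B  //  D.
                  branch 2.1.1.1.1 (add not B):
                    ○ open, literals {A=1, B=0, D=0}.
                  branch 2.1.1.1.2 (add D):
                    × closes — contains both D and not D.
              branch 2.1.1.2 (add not A):
                × closes — contains both A and not A.
          branch 2.1.2 (add A):
            ○ open, literals {A=1}.
      branch 2.2 (add A):
        (((D implies not A) and (not B or D)) or A): β-rule — branch into ((D implies not A) and (not B or D))  //  A.
          branch 2.2.1 (add ((D implies not A) and (not B or D))):
            ((D implies not A) and (not B or D)): α-rule — add (D implies not A), (not B or D).
            (D implies not A): β-rule — branch into not D  //  not A.
              branch 2.2.1.1 (add not D):
                (not B or D): β-rule — branch into not B  //  D.
                  branch 2.2.1.1.1 (add not B):
                    ○ open, literals {A=1, B=0, D=0}.
                  branch 2.2.1.1.2 (add D):
                    × closes — contains both D and not D.
              branch 2.2.1.2 (add not A):
                × closes — contains both A and not A.
          branch 2.2.2 (add A):
            ○ open, literals {A=1}.
7 branches closed, 6 open.
Each open branch fixes some atoms; the unmentioned ones are free. Counting distinct full assignments: branch {B=1, C=0} (D, A) contributes 4 new; branch {B=0, C=0} (D, A) contributes 4 new; branch {A=1, B=0, D=0} (C) contributes 1 new; branch {A=1} (B, C, D) contributes 3 new; branch {A=1, B=0, D=0} (C) contributes 0 new; branch {A=1} (B, C, D) contributes 0 new. Total: 12.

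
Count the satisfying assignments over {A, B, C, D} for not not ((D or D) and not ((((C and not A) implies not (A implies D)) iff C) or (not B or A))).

2

Initial set: {T not not ((D or D) and not ((((C and not A) implies not (A implies D)) iff C) or (not B or A)))}.
T not not ((D or D) and not ((((C and not A) implies not (A implies D)) iff C) or (not B or A))): drop double negation, giving T ((D or D) and not ((((C and not A) implies not (A implies D)) iff C) or (not B or A))).
T ((D or D) and not ((((C and not A) implies not (A implies D)) iff C) or (not B or A))): α-rule — add T (D or D), T not ((((C and not A) implies not (A implies D)) iff C) or (not B or A)).
T not ((((C and not A) implies not (A implies D)) iff C) or (not B or A)): α-rule — add F (((C and not A) implies not (A implies D)) iff C), F (not B or A).
F (not B or A): α-rule — add F not B, F A.
T (D or D): β-rule — branch into T D  //  T D.
  branch 1 (add T D):
    F (((C and not A) implies not (A implies D)) iff C): β-rule — branch into T ((C and not A) implies not (A implies D)), F C  //  F ((C and not A) implies not (A implies D)), T C.
      branch 1.1 (add T ((C and not A) implies not (A implies D)), F C):
        T ((C and not A) implies not (A implies D)): β-rule — branch into F (C and not A)  //  T not (A implies D).
          branch 1.1.1 (add F (C and not A)):
            F (C and not A): β-rule — branch into F C  //  F not A.
              branch 1.1.1.1 (add F C):
                ○ open, literals {A=0, B=1, C=0, D=1}.
              branch 1.1.1.2 (add F not A):
                × closes — contains both A and not A.
          branch 1.1.2 (add T not (A implies D)):
            T not (A implies D): α-rule — add T A, F D.
            × closes — contains both A and not A.
      branch 1.2 (add F ((C and not A) implies not (A implies D)), T C):
        F ((C and not A) implies not (A implies D)): α-rule — add T (C and not A), F not (A implies D).
        T (C and not A): α-rule — add T C, T not A.
        F not (A implies D): β-rule — branch into F A  //  T D.
          branch 1.2.1 (add F A):
            ○ open, literals {A=0, B=1, C=1, D=1}.
          branch 1.2.2 (add T D):
            ○ open, literals {A=0, B=1, C=1, D=1}.
  branch 2 (add T D):
    F (((C and not A) implies not (A implies D)) iff C): β-rule — branch into T ((C and not A) implies not (A implies D)), F C  //  F ((C and not A) implies not (A implies D)), T C.
      branch 2.1 (add T ((C and not A) implies not (A implies D)), F C):
        T ((C and not A) implies not (A implies D)): β-rule — branch into F (C and not A)  //  T not (A implies D).
          branch 2.1.1 (add F (C and not A)):
            F (C and not A): β-rule — branch into F C  //  F not A.
              branch 2.1.1.1 (add F C):
                ○ open, literals {A=0, B=1, C=0, D=1}.
              branch 2.1.1.2 (add F not A):
                × closes — contains both A and not A.
          branch 2.1.2 (add T not (A implies D)):
            T not (A implies D): α-rule — add T A, F D.
            × closes — contains both A and not A.
      branch 2.2 (add F ((C and not A) implies not (A implies D)), T C):
        F ((C and not A) implies not (A implies D)): α-rule — add T (C and not A), F not (A implies D).
        T (C and not A): α-rule — add T C, T not A.
        F not (A implies D): β-rule — branch into F A  //  T D.
          branch 2.2.1 (add F A):
            ○ open, literals {A=0, B=1, C=1, D=1}.
          branch 2.2.2 (add T D):
            ○ open, literals {A=0, B=1, C=1, D=1}.
4 branches closed, 6 open.
Each open branch fixes some atoms; the unmentioned ones are free. Counting distinct full assignments: branch {A=0, B=1, C=0, D=1} (none free) contributes 1 new; branch {A=0, B=1, C=1, D=1} (none free) contributes 1 new; branch {A=0, B=1, C=1, D=1} (none free) contributes 0 new; branch {A=0, B=1, C=0, D=1} (none free) contributes 0 new; branch {A=0, B=1, C=1, D=1} (none free) contributes 0 new; branch {A=0, B=1, C=1, D=1} (none free) contributes 0 new. Total: 2.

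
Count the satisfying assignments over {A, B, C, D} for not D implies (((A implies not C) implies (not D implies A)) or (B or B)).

Initial set: {T (not D implies (((A implies not C) implies (not D implies A)) or (B or B)))}.
T (not D implies (((A implies not C) implies (not D implies A)) or (B or B))): β-rule — branch into F not D  //  T (((A implies not C) implies (not D implies A)) or (B or B)).
  branch 1 (add F not D):
    ○ open, literals {D=1}.
  branch 2 (add T (((A implies not C) implies (not D implies A)) or (B or B))):
    T (((A implies not C) implies (not D implies A)) or (B or B)): β-rule — branch into T ((A implies not C) implies (not D implies A))  //  T (B or B).
      branch 2.1 (add T ((A implies not C) implies (not D implies A))):
        T ((A implies not C) implies (not D implies A)): β-rule — branch into F (A implies not C)  //  T (not D implies A).
          branch 2.1.1 (add F (A implies not C)):
            F (A implies not C): α-rule — add T A, F not C.
            ○ open, literals {A=1, C=1}.
          branch 2.1.2 (add T (not D implies A)):
            T (not D implies A): β-rule — branch into F not D  //  T A.
              branch 2.1.2.1 (add F not D):
                ○ open, literals {D=1}.
              branch 2.1.2.2 (add T A):
                ○ open, literals {A=1}.
      branch 2.2 (add T (B or B)):
        T (B or B): β-rule — branch into T B  //  T B.
          branch 2.2.1 (add T B):
            ○ open, literals {B=1}.
          branch 2.2.2 (add T B):
            ○ open, literals {B=1}.
0 branches closed, 6 open.
Each open branch fixes some atoms; the unmentioned ones are free. Counting distinct full assignments: branch {D=1} (A, B, C) contributes 8 new; branch {A=1, C=1} (B, D) contributes 2 new; branch {D=1} (A, B, C) contributes 0 new; branch {A=1} (B, C, D) contributes 2 new; branch {B=1} (A, C, D) contributes 2 new; branch {B=1} (A, C, D) contributes 0 new. Total: 14.

14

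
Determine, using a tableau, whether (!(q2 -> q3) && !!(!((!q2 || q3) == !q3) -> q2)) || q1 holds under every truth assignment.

Assume the negation and expand:
Initial set: {!((!(q2 -> q3) && !!(!((!q2 || q3) == !q3) -> q2)) || q1)}.
!((!(q2 -> q3) && !!(!((!q2 || q3) == !q3) -> q2)) || q1): α-rule — add !(!(q2 -> q3) && !!(!((!q2 || q3) == !q3) -> q2)), !q1.
!(!(q2 -> q3) && !!(!((!q2 || q3) == !q3) -> q2)): β-rule — branch into !!(q2 -> q3)  //  !!!(!((!q2 || q3) == !q3) -> q2).
  branch 1 (add !!(q2 -> q3)):
    !!(q2 -> q3): β-rule — branch into !q2  //  q3.
      branch 1.1 (add !q2):
        ○ open, literals {q1=false, q2=false}.
      branch 1.2 (add q3):
        ○ open, literals {q1=false, q3=true}.
  branch 2 (add !!!(!((!q2 || q3) == !q3) -> q2)):
    !!!(!((!q2 || q3) == !q3) -> q2): drop double negation, giving !(!((!q2 || q3) == !q3) -> q2).
    !(!((!q2 || q3) == !q3) -> q2): α-rule — add !((!q2 || q3) == !q3), !q2.
    !((!q2 || q3) == !q3): β-rule — branch into (!q2 || q3), !!q3  //  !(!q2 || q3), !q3.
      branch 2.1 (add (!q2 || q3), !!q3):
        (!q2 || q3): β-rule — branch into !q2  //  q3.
          branch 2.1.1 (add !q2):
            ○ open, literals {q1=false, q2=false, q3=true}.
          branch 2.1.2 (add q3):
            ○ open, literals {q1=false, q2=false, q3=true}.
      branch 2.2 (add !(!q2 || q3), !q3):
        !(!q2 || q3): α-rule — add !!q2, !q3.
        × closes — contains both q2 and !q2.
1 branch closed, 4 open.
An open branch gives a countermodel: q1=false, q2=false (unmentioned atoms arbitrary); under it the original formula is false.

Not valid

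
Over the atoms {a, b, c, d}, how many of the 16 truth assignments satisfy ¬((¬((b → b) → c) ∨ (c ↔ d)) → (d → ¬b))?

Initial set: {¬((¬((b → b) → c) ∨ (c ↔ d)) → (d → ¬b))}.
¬((¬((b → b) → c) ∨ (c ↔ d)) → (d → ¬b)): α-rule — add (¬((b → b) → c) ∨ (c ↔ d)), ¬(d → ¬b).
¬(d → ¬b): α-rule — add d, ¬¬b.
(¬((b → b) → c) ∨ (c ↔ d)): β-rule — branch into ¬((b → b) → c)  //  (c ↔ d).
  branch 1 (add ¬((b → b) → c)):
    ¬((b → b) → c): α-rule — add (b → b), ¬c.
    (b → b): β-rule — branch into ¬b  //  b.
      branch 1.1 (add ¬b):
        × closes — contains both b and ¬b.
      branch 1.2 (add b):
        ○ open, literals {b=T, c=F, d=T}.
  branch 2 (add (c ↔ d)):
    (c ↔ d): β-rule — branch into c, d  //  ¬c, ¬d.
      branch 2.1 (add c, d):
        ○ open, literals {b=T, c=T, d=T}.
      branch 2.2 (add ¬c, ¬d):
        × closes — contains both d and ¬d.
2 branches closed, 2 open.
Each open branch fixes some atoms; the unmentioned ones are free. Counting distinct full assignments: branch {b=T, c=F, d=T} (a) contributes 2 new; branch {b=T, c=T, d=T} (a) contributes 2 new. Total: 4.

4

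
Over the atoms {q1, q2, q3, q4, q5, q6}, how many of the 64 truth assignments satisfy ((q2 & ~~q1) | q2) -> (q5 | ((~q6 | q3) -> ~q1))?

Initial set: {(((q2 & ~~q1) | q2) -> (q5 | ((~q6 | q3) -> ~q1)))}.
(((q2 & ~~q1) | q2) -> (q5 | ((~q6 | q3) -> ~q1))): β-rule — branch into ~((q2 & ~~q1) | q2)  //  (q5 | ((~q6 | q3) -> ~q1)).
  branch 1 (add ~((q2 & ~~q1) | q2)):
    ~((q2 & ~~q1) | q2): α-rule — add ~(q2 & ~~q1), ~q2.
    ~(q2 & ~~q1): β-rule — branch into ~q2  //  ~~~q1.
      branch 1.1 (add ~q2):
        ○ open, literals {q2=false}.
      branch 1.2 (add ~~~q1):
        ~~~q1: drop double negation, giving ~q1.
        ○ open, literals {q1=false, q2=false}.
  branch 2 (add (q5 | ((~q6 | q3) -> ~q1))):
    (q5 | ((~q6 | q3) -> ~q1)): β-rule — branch into q5  //  ((~q6 | q3) -> ~q1).
      branch 2.1 (add q5):
        ○ open, literals {q5=true}.
      branch 2.2 (add ((~q6 | q3) -> ~q1)):
        ((~q6 | q3) -> ~q1): β-rule — branch into ~(~q6 | q3)  //  ~q1.
          branch 2.2.1 (add ~(~q6 | q3)):
            ~(~q6 | q3): α-rule — add ~~q6, ~q3.
            ○ open, literals {q3=false, q6=true}.
          branch 2.2.2 (add ~q1):
            ○ open, literals {q1=false}.
0 branches closed, 5 open.
Each open branch fixes some atoms; the unmentioned ones are free. Counting distinct full assignments: branch {q2=false} (q1, q3, q4, q5, q6) contributes 32 new; branch {q1=false, q2=false} (q3, q4, q5, q6) contributes 0 new; branch {q5=true} (q1, q2, q3, q4, q6) contributes 16 new; branch {q3=false, q6=true} (q1, q2, q4, q5) contributes 4 new; branch {q1=false} (q2, q3, q4, q5, q6) contributes 6 new. Total: 58.

58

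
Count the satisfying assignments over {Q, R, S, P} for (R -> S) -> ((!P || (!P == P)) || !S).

Initial set: {((R -> S) -> ((!P || (!P == P)) || !S))}.
((R -> S) -> ((!P || (!P == P)) || !S)): β-rule — branch into !(R -> S)  //  ((!P || (!P == P)) || !S).
  branch 1 (add !(R -> S)):
    !(R -> S): α-rule — add R, !S.
    ○ open, literals {R=1, S=0}.
  branch 2 (add ((!P || (!P == P)) || !S)):
    ((!P || (!P == P)) || !S): β-rule — branch into (!P || (!P == P))  //  !S.
      branch 2.1 (add (!P || (!P == P))):
        (!P || (!P == P)): β-rule — branch into !P  //  (!P == P).
          branch 2.1.1 (add !P):
            ○ open, literals {P=0}.
          branch 2.1.2 (add (!P == P)):
            (!P == P): β-rule — branch into !P, P  //  !!P, !P.
              branch 2.1.2.1 (add !P, P):
                × closes — contains both P and !P.
              branch 2.1.2.2 (add !!P, !P):
                × closes — contains both P and !P.
      branch 2.2 (add !S):
        ○ open, literals {S=0}.
2 branches closed, 3 open.
Each open branch fixes some atoms; the unmentioned ones are free. Counting distinct full assignments: branch {R=1, S=0} (Q, P) contributes 4 new; branch {P=0} (Q, R, S) contributes 6 new; branch {S=0} (Q, R, P) contributes 2 new. Total: 12.

12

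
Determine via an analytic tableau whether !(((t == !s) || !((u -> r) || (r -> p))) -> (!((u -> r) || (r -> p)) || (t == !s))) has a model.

Unsatisfiable

Initial set: {!(((t == !s) || !((u -> r) || (r -> p))) -> (!((u -> r) || (r -> p)) || (t == !s)))}.
!(((t == !s) || !((u -> r) || (r -> p))) -> (!((u -> r) || (r -> p)) || (t == !s))): α-rule — add ((t == !s) || !((u -> r) || (r -> p))), !(!((u -> r) || (r -> p)) || (t == !s)).
!(!((u -> r) || (r -> p)) || (t == !s)): α-rule — add !!((u -> r) || (r -> p)), !(t == !s).
((t == !s) || !((u -> r) || (r -> p))): β-rule — branch into (t == !s)  //  !((u -> r) || (r -> p)).
  branch 1 (add (t == !s)):
    !!((u -> r) || (r -> p)): β-rule — branch into (u -> r)  //  (r -> p).
      branch 1.1 (add (u -> r)):
        !(t == !s): β-rule — branch into t, !!s  //  !t, !s.
          branch 1.1.1 (add t, !!s):
            (t == !s): β-rule — branch into t, !s  //  !t, !!s.
              branch 1.1.1.1 (add t, !s):
                × closes — contains both s and !s.
              branch 1.1.1.2 (add !t, !!s):
                × closes — contains both t and !t.
          branch 1.1.2 (add !t, !s):
            (t == !s): β-rule — branch into t, !s  //  !t, !!s.
              branch 1.1.2.1 (add t, !s):
                × closes — contains both t and !t.
              branch 1.1.2.2 (add !t, !!s):
                × closes — contains both s and !s.
      branch 1.2 (add (r -> p)):
        !(t == !s): β-rule — branch into t, !!s  //  !t, !s.
          branch 1.2.1 (add t, !!s):
            (t == !s): β-rule — branch into t, !s  //  !t, !!s.
              branch 1.2.1.1 (add t, !s):
                × closes — contains both s and !s.
              branch 1.2.1.2 (add !t, !!s):
                × closes — contains both t and !t.
          branch 1.2.2 (add !t, !s):
            (t == !s): β-rule — branch into t, !s  //  !t, !!s.
              branch 1.2.2.1 (add t, !s):
                × closes — contains both t and !t.
              branch 1.2.2.2 (add !t, !!s):
                × closes — contains both s and !s.
  branch 2 (add !((u -> r) || (r -> p))):
    !((u -> r) || (r -> p)): α-rule — add !(u -> r), !(r -> p).
    !(u -> r): α-rule — add u, !r.
    !(r -> p): α-rule — add r, !p.
    × closes — contains both r and !r.
All 9 branches close.
Every branch closed; the formula is unsatisfiable.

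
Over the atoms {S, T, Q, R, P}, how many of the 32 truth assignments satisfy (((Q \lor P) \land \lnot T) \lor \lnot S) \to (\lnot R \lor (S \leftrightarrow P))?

Initial set: {((((Q \lor P) \land \lnot T) \lor \lnot S) \to (\lnot R \lor (S \leftrightarrow P)))}.
((((Q \lor P) \land \lnot T) \lor \lnot S) \to (\lnot R \lor (S \leftrightarrow P))): β-rule — branch into \lnot (((Q \lor P) \land \lnot T) \lor \lnot S)  //  (\lnot R \lor (S \leftrightarrow P)).
  branch 1 (add \lnot (((Q \lor P) \land \lnot T) \lor \lnot S)):
    \lnot (((Q \lor P) \land \lnot T) \lor \lnot S): α-rule — add \lnot ((Q \lor P) \land \lnot T), \lnot \lnot S.
    \lnot ((Q \lor P) \land \lnot T): β-rule — branch into \lnot (Q \lor P)  //  \lnot \lnot T.
      branch 1.1 (add \lnot (Q \lor P)):
        \lnot (Q \lor P): α-rule — add \lnot Q, \lnot P.
        ○ open, literals {P=F, Q=F, S=T}.
      branch 1.2 (add \lnot \lnot T):
        ○ open, literals {S=T, T=T}.
  branch 2 (add (\lnot R \lor (S \leftrightarrow P))):
    (\lnot R \lor (S \leftrightarrow P)): β-rule — branch into \lnot R  //  (S \leftrightarrow P).
      branch 2.1 (add \lnot R):
        ○ open, literals {R=F}.
      branch 2.2 (add (S \leftrightarrow P)):
        (S \leftrightarrow P): β-rule — branch into S, P  //  \lnot S, \lnot P.
          branch 2.2.1 (add S, P):
            ○ open, literals {P=T, S=T}.
          branch 2.2.2 (add \lnot S, \lnot P):
            ○ open, literals {P=F, S=F}.
0 branches closed, 5 open.
Each open branch fixes some atoms; the unmentioned ones are free. Counting distinct full assignments: branch {P=F, Q=F, S=T} (T, R) contributes 4 new; branch {S=T, T=T} (Q, R, P) contributes 6 new; branch {R=F} (S, T, Q, P) contributes 11 new; branch {P=T, S=T} (T, Q, R) contributes 2 new; branch {P=F, S=F} (T, Q, R) contributes 4 new. Total: 27.

27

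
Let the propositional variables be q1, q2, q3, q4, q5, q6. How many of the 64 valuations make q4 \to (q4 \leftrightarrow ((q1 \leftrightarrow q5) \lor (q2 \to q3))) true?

60

Initial set: {(q4 \to (q4 \leftrightarrow ((q1 \leftrightarrow q5) \lor (q2 \to q3))))}.
(q4 \to (q4 \leftrightarrow ((q1 \leftrightarrow q5) \lor (q2 \to q3)))): β-rule — branch into \lnot q4  //  (q4 \leftrightarrow ((q1 \leftrightarrow q5) \lor (q2 \to q3))).
  branch 1 (add \lnot q4):
    ○ open, literals {q4=0}.
  branch 2 (add (q4 \leftrightarrow ((q1 \leftrightarrow q5) \lor (q2 \to q3)))):
    (q4 \leftrightarrow ((q1 \leftrightarrow q5) \lor (q2 \to q3))): β-rule — branch into q4, ((q1 \leftrightarrow q5) \lor (q2 \to q3))  //  \lnot q4, \lnot ((q1 \leftrightarrow q5) \lor (q2 \to q3)).
      branch 2.1 (add q4, ((q1 \leftrightarrow q5) \lor (q2 \to q3))):
        ((q1 \leftrightarrow q5) \lor (q2 \to q3)): β-rule — branch into (q1 \leftrightarrow q5)  //  (q2 \to q3).
          branch 2.1.1 (add (q1 \leftrightarrow q5)):
            (q1 \leftrightarrow q5): β-rule — branch into q1, q5  //  \lnot q1, \lnot q5.
              branch 2.1.1.1 (add q1, q5):
                ○ open, literals {q1=1, q4=1, q5=1}.
              branch 2.1.1.2 (add \lnot q1, \lnot q5):
                ○ open, literals {q1=0, q4=1, q5=0}.
          branch 2.1.2 (add (q2 \to q3)):
            (q2 \to q3): β-rule — branch into \lnot q2  //  q3.
              branch 2.1.2.1 (add \lnot q2):
                ○ open, literals {q2=0, q4=1}.
              branch 2.1.2.2 (add q3):
                ○ open, literals {q3=1, q4=1}.
      branch 2.2 (add \lnot q4, \lnot ((q1 \leftrightarrow q5) \lor (q2 \to q3))):
        \lnot ((q1 \leftrightarrow q5) \lor (q2 \to q3)): α-rule — add \lnot (q1 \leftrightarrow q5), \lnot (q2 \to q3).
        \lnot (q2 \to q3): α-rule — add q2, \lnot q3.
        \lnot (q1 \leftrightarrow q5): β-rule — branch into q1, \lnot q5  //  \lnot q1, q5.
          branch 2.2.1 (add q1, \lnot q5):
            ○ open, literals {q1=1, q2=1, q3=0, q4=0, q5=0}.
          branch 2.2.2 (add \lnot q1, q5):
            ○ open, literals {q1=0, q2=1, q3=0, q4=0, q5=1}.
0 branches closed, 7 open.
Each open branch fixes some atoms; the unmentioned ones are free. Counting distinct full assignments: branch {q4=0} (q1, q2, q3, q5, q6) contributes 32 new; branch {q1=1, q4=1, q5=1} (q2, q3, q6) contributes 8 new; branch {q1=0, q4=1, q5=0} (q2, q3, q6) contributes 8 new; branch {q2=0, q4=1} (q1, q3, q5, q6) contributes 8 new; branch {q3=1, q4=1} (q1, q2, q5, q6) contributes 4 new; branch {q1=1, q2=1, q3=0, q4=0, q5=0} (q6) contributes 0 new; branch {q1=0, q2=1, q3=0, q4=0, q5=1} (q6) contributes 0 new. Total: 60.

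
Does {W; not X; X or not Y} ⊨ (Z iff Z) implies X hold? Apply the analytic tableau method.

Initial set: {W; not X; (X or not Y); not ((Z iff Z) implies X)}.
not ((Z iff Z) implies X): α-rule — add (Z iff Z), not X.
(X or not Y): β-rule — branch into X  //  not Y.
  branch 1 (add X):
    × closes — contains both X and not X.
  branch 2 (add not Y):
    (Z iff Z): β-rule — branch into Z, Z  //  not Z, not Z.
      branch 2.1 (add Z, Z):
        ○ open, literals {W=T, X=F, Y=F, Z=T}.
      branch 2.2 (add not Z, not Z):
        ○ open, literals {W=T, X=F, Y=F, Z=F}.
1 branch closed, 2 open.
An open branch gives a countermodel: W=T, X=F, Y=F, Z=T (unmentioned atoms arbitrary); the premises hold there but the conclusion fails.

No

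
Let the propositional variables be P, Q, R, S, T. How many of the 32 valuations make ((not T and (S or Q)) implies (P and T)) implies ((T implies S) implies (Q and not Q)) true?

20

Initial set: {(((not T and (S or Q)) implies (P and T)) implies ((T implies S) implies (Q and not Q)))}.
(((not T and (S or Q)) implies (P and T)) implies ((T implies S) implies (Q and not Q))): β-rule — branch into not ((not T and (S or Q)) implies (P and T))  //  ((T implies S) implies (Q and not Q)).
  branch 1 (add not ((not T and (S or Q)) implies (P and T))):
    not ((not T and (S or Q)) implies (P and T)): α-rule — add (not T and (S or Q)), not (P and T).
    (not T and (S or Q)): α-rule — add not T, (S or Q).
    not (P and T): β-rule — branch into not P  //  not T.
      branch 1.1 (add not P):
        (S or Q): β-rule — branch into S  //  Q.
          branch 1.1.1 (add S):
            ○ open, literals {P=false, S=true, T=false}.
          branch 1.1.2 (add Q):
            ○ open, literals {P=false, Q=true, T=false}.
      branch 1.2 (add not T):
        (S or Q): β-rule — branch into S  //  Q.
          branch 1.2.1 (add S):
            ○ open, literals {S=true, T=false}.
          branch 1.2.2 (add Q):
            ○ open, literals {Q=true, T=false}.
  branch 2 (add ((T implies S) implies (Q and not Q))):
    ((T implies S) implies (Q and not Q)): β-rule — branch into not (T implies S)  //  (Q and not Q).
      branch 2.1 (add not (T implies S)):
        not (T implies S): α-rule — add T, not S.
        ○ open, literals {S=false, T=true}.
      branch 2.2 (add (Q and not Q)):
        (Q and not Q): α-rule — add Q, not Q.
        × closes — contains both Q and not Q.
1 branch closed, 5 open.
Each open branch fixes some atoms; the unmentioned ones are free. Counting distinct full assignments: branch {P=false, S=true, T=false} (Q, R) contributes 4 new; branch {P=false, Q=true, T=false} (R, S) contributes 2 new; branch {S=true, T=false} (P, Q, R) contributes 4 new; branch {Q=true, T=false} (P, R, S) contributes 2 new; branch {S=false, T=true} (P, Q, R) contributes 8 new. Total: 20.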